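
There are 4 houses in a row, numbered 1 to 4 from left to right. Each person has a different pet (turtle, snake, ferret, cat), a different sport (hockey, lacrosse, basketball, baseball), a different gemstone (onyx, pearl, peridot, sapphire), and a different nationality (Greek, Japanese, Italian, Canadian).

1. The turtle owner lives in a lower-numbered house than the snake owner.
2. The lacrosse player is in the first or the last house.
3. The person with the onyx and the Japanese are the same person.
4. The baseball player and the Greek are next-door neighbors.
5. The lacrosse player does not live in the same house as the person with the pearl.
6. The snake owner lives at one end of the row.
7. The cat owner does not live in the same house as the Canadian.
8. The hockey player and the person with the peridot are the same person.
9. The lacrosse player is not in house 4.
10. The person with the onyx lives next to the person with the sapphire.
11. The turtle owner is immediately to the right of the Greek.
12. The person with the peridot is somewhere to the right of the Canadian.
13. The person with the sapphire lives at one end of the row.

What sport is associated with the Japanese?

Clue 6: the snake owner is in house 4.
From clue 9, the lacrosse player must be in house 1.
That leaves sapphire as the gemstone for house 1.
The person with the onyx is in house 2 (clue 10).
That leaves Italian as the nationality for house 4.
From clue 3, the Japanese must be in house 2.
House 3's nationality must be Canadian (nothing else left).
Clue 4 places the baseball player in house 2.
Clue 11 places the turtle owner in house 2.
Clue 12 places the person with the peridot in house 4.
House 1's pet must be cat (nothing else left).
So house 3 gets ferret for pet.
House 3 gemstone: only pearl fits.
That leaves Greek as the nationality for house 1.
Clue 8: the hockey player is in house 4.
So house 3 gets basketball for sport.
So: house 1 = cat/lacrosse/sapphire/Greek, house 2 = turtle/baseball/onyx/Japanese, house 3 = ferret/basketball/pearl/Canadian, house 4 = snake/hockey/peridot/Italian.

baseball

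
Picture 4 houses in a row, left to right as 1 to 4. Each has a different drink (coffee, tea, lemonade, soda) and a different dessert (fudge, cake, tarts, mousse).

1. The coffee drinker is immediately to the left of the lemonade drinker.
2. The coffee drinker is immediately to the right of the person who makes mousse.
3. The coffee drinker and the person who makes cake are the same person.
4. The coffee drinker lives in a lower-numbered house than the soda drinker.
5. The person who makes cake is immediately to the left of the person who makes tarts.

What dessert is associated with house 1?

The only drink still possible for house 1 is tea.
House 2's drink must be coffee (nothing else left).
The lemonade drinker is in house 3 (clue 1).
By clue 2, the person who makes mousse is in house 1.
The person who makes cake is in house 2 (clue 3).
The person who makes tarts is in house 3 (clue 5).
That leaves soda as the drink for house 4.
So house 4 gets fudge for dessert.
So: house 1 = tea/mousse, house 2 = coffee/cake, house 3 = lemonade/tarts, house 4 = soda/fudge.

mousse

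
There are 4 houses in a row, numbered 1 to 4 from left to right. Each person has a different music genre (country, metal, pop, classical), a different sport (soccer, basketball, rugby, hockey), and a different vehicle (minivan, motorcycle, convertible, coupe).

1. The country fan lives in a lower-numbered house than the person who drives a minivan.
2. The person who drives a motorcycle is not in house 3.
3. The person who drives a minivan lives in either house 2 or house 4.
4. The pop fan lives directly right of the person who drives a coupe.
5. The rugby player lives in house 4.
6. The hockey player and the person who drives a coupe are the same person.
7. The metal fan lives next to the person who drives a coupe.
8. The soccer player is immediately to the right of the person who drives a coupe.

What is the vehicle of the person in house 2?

Clue 5: the rugby player is in house 4.
That leaves convertible as the vehicle for house 3.
That leaves classical as the music genre for house 4.
The pop fan is narrowed to house 2 or 3; consider each.
Placing it in house 2 leads to a contradiction, so it's in house 3.
By clue 4, the person who drives a coupe is in house 2.
Clue 6 places the hockey player in house 2.
Clue 8 places the soccer player in house 3.
House 2 music genre: only country fits.
So house 1 gets basketball for sport.
The only vehicle still possible for house 1 is motorcycle.
House 4's vehicle must be minivan (nothing else left).
House 1's music genre must be metal (nothing else left).
So: house 1 = metal/basketball/motorcycle, house 2 = country/hockey/coupe, house 3 = pop/soccer/convertible, house 4 = classical/rugby/minivan.

coupe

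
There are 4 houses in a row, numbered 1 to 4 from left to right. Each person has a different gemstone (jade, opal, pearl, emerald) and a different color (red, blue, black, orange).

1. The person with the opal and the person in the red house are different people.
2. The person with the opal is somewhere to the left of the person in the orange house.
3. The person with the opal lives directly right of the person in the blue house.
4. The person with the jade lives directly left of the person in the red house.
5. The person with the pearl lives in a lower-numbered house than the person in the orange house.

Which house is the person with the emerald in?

So house 4 gets emerald for gemstone.
The person with the opal is narrowed to house 2 or 3; consider each.
Placing it in house 3 leads to a contradiction, so it's in house 2.
The person in the blue house is in house 1 (clue 3).
So house 1 gets pearl for gemstone.
House 3 gemstone: only jade fits.
The only color still possible for house 2 is black.
The person in the red house is in house 4 (clue 4).
That leaves orange as the color for house 3.
So: house 1 = pearl/blue, house 2 = opal/black, house 3 = jade/orange, house 4 = emerald/red.

4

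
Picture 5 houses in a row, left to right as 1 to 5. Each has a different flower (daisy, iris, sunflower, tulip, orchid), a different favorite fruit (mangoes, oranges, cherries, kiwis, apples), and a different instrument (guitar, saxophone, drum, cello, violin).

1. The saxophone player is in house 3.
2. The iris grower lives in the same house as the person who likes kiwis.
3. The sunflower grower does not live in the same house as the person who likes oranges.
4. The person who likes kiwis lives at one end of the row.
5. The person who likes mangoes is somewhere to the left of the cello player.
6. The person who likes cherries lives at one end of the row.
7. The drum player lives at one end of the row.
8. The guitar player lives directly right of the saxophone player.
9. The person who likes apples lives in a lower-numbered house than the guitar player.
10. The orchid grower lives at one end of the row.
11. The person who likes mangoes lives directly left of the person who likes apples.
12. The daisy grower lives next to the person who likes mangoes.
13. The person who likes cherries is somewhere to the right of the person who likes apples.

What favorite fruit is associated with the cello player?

cherries

Clue 1: the saxophone player is in house 3.
From clue 8, the guitar player must be in house 4.
The person who likes cherries is in house 5 (clue 13).
So house 1 gets kiwis for favorite fruit.
House 4 favorite fruit: only oranges fits.
By clue 2, the iris grower is in house 1.
Clue 5: the cello player is in house 5.
Clue 11: the person who likes apples is in house 3.
The only flower still possible for house 4 is tulip.
House 5 flower: only orchid fits.
So house 2 gets mangoes for favorite fruit.
House 2's instrument must be violin (nothing else left).
House 2 flower: only sunflower fits.
House 3's flower must be daisy (nothing else left).
House 1's instrument must be drum (nothing else left).
So: house 1 = iris/kiwis/drum, house 2 = sunflower/mangoes/violin, house 3 = daisy/apples/saxophone, house 4 = tulip/oranges/guitar, house 5 = orchid/cherries/cello.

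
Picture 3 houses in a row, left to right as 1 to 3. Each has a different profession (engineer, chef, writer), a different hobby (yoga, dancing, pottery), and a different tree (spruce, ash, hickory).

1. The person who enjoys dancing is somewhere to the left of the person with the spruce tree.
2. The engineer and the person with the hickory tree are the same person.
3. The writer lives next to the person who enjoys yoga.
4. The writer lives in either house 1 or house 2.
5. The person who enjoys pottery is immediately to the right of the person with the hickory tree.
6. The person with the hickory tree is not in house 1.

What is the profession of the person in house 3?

chef

The person with the hickory tree is in house 2 (clue 6).
So house 1 gets ash for tree.
The only tree still possible for house 3 is spruce.
Clue 2 places the engineer in house 2.
The person who enjoys pottery is in house 3 (clue 5).
House 1 profession: only writer fits.
That leaves chef as the profession for house 3.
Clue 3: the person who enjoys yoga is in house 2.
That leaves dancing as the hobby for house 1.
So: house 1 = writer/dancing/ash, house 2 = engineer/yoga/hickory, house 3 = chef/pottery/spruce.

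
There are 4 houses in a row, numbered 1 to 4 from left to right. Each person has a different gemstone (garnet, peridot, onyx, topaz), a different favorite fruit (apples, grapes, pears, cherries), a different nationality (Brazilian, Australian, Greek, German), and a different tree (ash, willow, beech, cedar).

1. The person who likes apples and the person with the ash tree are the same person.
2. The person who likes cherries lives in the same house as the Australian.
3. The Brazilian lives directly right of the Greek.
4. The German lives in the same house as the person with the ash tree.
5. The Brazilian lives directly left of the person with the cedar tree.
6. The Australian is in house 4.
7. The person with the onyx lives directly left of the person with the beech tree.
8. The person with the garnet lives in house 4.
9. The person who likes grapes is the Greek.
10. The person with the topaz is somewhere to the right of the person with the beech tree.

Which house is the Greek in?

2

From clue 6, the Australian must be in house 4.
Clue 8 places the person with the garnet in house 4.
So house 3 gets topaz for gemstone.
The person who likes cherries is in house 4 (clue 2).
From clue 10, the person with the beech tree must be in house 2.
From clue 7, the person with the onyx must be in house 1.
House 2 gemstone: only peridot fits.
The person who likes apples is narrowed to house 1 or 3; consider each.
Placing it in house 3 leads to a contradiction, so it's in house 1.
Clue 1 places the person with the ash tree in house 1.
Clue 4 places the German in house 1.
House 2 favorite fruit: only grapes fits.
So house 3 gets pears for favorite fruit.
House 3 nationality: only Brazilian fits.
Clue 5: the person with the cedar tree is in house 4.
House 2's nationality must be Greek (nothing else left).
The only tree still possible for house 3 is willow.
So: house 1 = onyx/apples/German/ash, house 2 = peridot/grapes/Greek/beech, house 3 = topaz/pears/Brazilian/willow, house 4 = garnet/cherries/Australian/cedar.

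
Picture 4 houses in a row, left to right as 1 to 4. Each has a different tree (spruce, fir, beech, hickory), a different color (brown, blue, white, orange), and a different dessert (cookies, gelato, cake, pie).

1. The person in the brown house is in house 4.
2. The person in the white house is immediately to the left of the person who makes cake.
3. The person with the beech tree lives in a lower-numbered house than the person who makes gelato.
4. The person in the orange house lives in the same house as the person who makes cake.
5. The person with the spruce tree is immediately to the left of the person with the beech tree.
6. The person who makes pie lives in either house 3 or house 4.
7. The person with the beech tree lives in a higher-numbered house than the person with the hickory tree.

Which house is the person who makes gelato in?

From clue 1, the person in the brown house must be in house 4.
So house 4 gets fir for tree.
That leaves cookies as the dessert for house 1.
That leaves beech as the tree for house 3.
House 2 dessert: only cake fits.
Clue 2 places the person in the white house in house 1.
Clue 3 places the person who makes gelato in house 4.
By clue 4, the person in the orange house is in house 2.
The person with the spruce tree is in house 2 (clue 5).
House 1's tree must be hickory (nothing else left).
House 3 color: only blue fits.
So house 3 gets pie for dessert.
So: house 1 = hickory/white/cookies, house 2 = spruce/orange/cake, house 3 = beech/blue/pie, house 4 = fir/brown/gelato.

4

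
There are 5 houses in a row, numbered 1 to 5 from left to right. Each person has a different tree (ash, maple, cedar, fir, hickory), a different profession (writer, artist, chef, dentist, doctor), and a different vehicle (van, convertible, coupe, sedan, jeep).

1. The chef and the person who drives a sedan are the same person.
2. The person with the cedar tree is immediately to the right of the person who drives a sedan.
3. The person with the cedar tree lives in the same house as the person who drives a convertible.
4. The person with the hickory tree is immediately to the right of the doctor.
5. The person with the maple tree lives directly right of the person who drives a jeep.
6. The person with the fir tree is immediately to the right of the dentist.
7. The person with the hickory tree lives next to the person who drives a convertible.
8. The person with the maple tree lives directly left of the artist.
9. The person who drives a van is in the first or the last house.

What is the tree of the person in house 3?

hickory

House 1 tree: only ash fits.
The person who drives a van is narrowed to house 1 or 5; consider each.
Placing it in house 1 leads to a contradiction, so it's in house 5.
The person with the cedar tree is narrowed to house 2 or 3 or 4; consider each.
Placing it in house 3 and house 4 leads to a contradiction, so it's in house 2.
The person who drives a sedan is in house 1 (clue 2).
From clue 3, the person who drives a convertible must be in house 2.
From clue 7, the person with the hickory tree must be in house 3.
House 5's tree must be fir (nothing else left).
The only vehicle still possible for house 3 is jeep.
House 4's vehicle must be coupe (nothing else left).
Clue 1 places the chef in house 1.
Clue 4 places the doctor in house 2.
Clue 6 places the dentist in house 4.
By clue 8, the artist is in house 5.
House 4 tree: only maple fits.
House 3 profession: only writer fits.
So: house 1 = ash/chef/sedan, house 2 = cedar/doctor/convertible, house 3 = hickory/writer/jeep, house 4 = maple/dentist/coupe, house 5 = fir/artist/van.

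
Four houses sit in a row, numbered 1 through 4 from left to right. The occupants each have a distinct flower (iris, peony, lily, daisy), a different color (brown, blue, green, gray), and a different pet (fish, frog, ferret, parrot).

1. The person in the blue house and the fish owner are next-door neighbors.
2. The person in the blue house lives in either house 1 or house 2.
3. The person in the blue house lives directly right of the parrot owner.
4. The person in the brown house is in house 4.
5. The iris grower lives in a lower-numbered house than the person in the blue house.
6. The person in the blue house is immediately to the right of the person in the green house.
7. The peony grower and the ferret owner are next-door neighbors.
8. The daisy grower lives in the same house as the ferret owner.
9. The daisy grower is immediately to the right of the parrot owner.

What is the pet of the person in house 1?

parrot

Clue 3 places the person in the blue house in house 2.
By clue 3, the parrot owner is in house 1.
Clue 4: the person in the brown house is in house 4.
From clue 5, the iris grower must be in house 1.
Clue 6: the person in the green house is in house 1.
From clue 9, the daisy grower must be in house 2.
So house 3 gets gray for color.
The fish owner is in house 3 (clue 1).
Clue 8: the ferret owner is in house 2.
That leaves frog as the pet for house 4.
By clue 7, the peony grower is in house 3.
House 4 flower: only lily fits.
So: house 1 = iris/green/parrot, house 2 = daisy/blue/ferret, house 3 = peony/gray/fish, house 4 = lily/brown/frog.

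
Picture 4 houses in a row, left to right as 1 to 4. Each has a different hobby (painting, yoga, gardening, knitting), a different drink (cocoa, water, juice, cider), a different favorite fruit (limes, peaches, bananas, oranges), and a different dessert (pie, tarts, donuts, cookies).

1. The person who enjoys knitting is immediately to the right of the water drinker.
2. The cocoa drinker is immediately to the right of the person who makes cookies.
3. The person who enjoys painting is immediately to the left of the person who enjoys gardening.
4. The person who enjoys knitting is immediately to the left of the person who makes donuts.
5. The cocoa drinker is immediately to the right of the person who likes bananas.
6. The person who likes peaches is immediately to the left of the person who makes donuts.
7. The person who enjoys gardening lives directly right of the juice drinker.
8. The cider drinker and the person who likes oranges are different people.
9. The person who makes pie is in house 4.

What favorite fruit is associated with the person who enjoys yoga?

From clue 9, the person who makes pie must be in house 4.
So house 3 gets donuts for dessert.
Clue 4: the person who enjoys knitting is in house 2.
Clue 6: the person who likes peaches is in house 2.
So house 4 gets cider for drink.
The only favorite fruit still possible for house 1 is bananas.
By clue 1, the water drinker is in house 1.
The person who enjoys painting is in house 3 (clue 3).
By clue 3, the person who enjoys gardening is in house 4.
Clue 5: the cocoa drinker is in house 2.
From clue 7, the juice drinker must be in house 3.
The person who likes oranges is in house 3 (clue 8).
That leaves yoga as the hobby for house 1.
So house 4 gets limes for favorite fruit.
Clue 2: the person who makes cookies is in house 1.
House 2 dessert: only tarts fits.
So: house 1 = yoga/water/bananas/cookies, house 2 = knitting/cocoa/peaches/tarts, house 3 = painting/juice/oranges/donuts, house 4 = gardening/cider/limes/pie.

bananas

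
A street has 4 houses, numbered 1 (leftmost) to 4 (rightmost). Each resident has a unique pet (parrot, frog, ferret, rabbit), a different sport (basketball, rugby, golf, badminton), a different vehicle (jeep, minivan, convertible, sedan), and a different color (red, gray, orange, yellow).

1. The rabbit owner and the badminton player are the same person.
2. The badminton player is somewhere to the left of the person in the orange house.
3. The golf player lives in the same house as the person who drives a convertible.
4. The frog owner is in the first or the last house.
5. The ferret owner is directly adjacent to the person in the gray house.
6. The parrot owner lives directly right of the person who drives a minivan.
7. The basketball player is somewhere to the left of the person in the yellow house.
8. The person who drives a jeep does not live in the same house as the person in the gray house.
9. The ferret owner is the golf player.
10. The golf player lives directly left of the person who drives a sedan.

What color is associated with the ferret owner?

House 4's sport must be rugby (nothing else left).
The frog owner is narrowed to house 1 or 4; consider each.
Placing it in house 1 leads to a contradiction, so it's in house 4.
The parrot owner is narrowed to house 2 or 3; consider each.
Placing it in house 3 leads to a contradiction, so it's in house 2.
By clue 6, the person who drives a minivan is in house 1.
Clue 9 places the ferret owner in house 3.
From clue 9, the golf player must be in house 3.
The person who drives a sedan is in house 4 (clue 10).
The only pet still possible for house 1 is rabbit.
House 1's sport must be badminton (nothing else left).
That leaves basketball as the sport for house 2.
House 1 color: only red fits.
By clue 3, the person who drives a convertible is in house 3.
House 2's vehicle must be jeep (nothing else left).
Clue 8: the person in the gray house is in house 4.
That leaves orange as the color for house 2.
That leaves yellow as the color for house 3.
So: house 1 = rabbit/badminton/minivan/red, house 2 = parrot/basketball/jeep/orange, house 3 = ferret/golf/convertible/yellow, house 4 = frog/rugby/sedan/gray.

yellow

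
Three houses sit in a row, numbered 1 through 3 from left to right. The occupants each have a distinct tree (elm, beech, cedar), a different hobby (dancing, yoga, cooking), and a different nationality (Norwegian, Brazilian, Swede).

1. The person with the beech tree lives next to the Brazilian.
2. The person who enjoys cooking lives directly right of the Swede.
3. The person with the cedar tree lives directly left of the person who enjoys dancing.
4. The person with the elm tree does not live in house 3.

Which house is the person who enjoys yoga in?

1

So house 3 gets beech for tree.
So house 1 gets yoga for hobby.
The Brazilian is in house 2 (clue 1).
House 1's nationality must be Swede (nothing else left).
So house 3 gets Norwegian for nationality.
By clue 2, the person who enjoys cooking is in house 2.
The only hobby still possible for house 3 is dancing.
The person with the cedar tree is in house 2 (clue 3).
The only tree still possible for house 1 is elm.
So: house 1 = elm/yoga/Swede, house 2 = cedar/cooking/Brazilian, house 3 = beech/dancing/Norwegian.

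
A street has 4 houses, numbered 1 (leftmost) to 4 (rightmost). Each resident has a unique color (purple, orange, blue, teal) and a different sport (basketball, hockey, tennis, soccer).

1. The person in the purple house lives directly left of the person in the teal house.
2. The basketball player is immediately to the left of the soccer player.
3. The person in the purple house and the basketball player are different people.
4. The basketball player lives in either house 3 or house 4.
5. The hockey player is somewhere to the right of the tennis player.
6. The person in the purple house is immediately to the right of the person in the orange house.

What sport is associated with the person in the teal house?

The basketball player is in house 3 (clue 4).
House 1 sport: only tennis fits.
The soccer player is in house 4 (clue 2).
Clue 3 places the person in the purple house in house 2.
From clue 6, the person in the orange house must be in house 1.
House 2's sport must be hockey (nothing else left).
The person in the teal house is in house 3 (clue 1).
So house 4 gets blue for color.
So: house 1 = orange/tennis, house 2 = purple/hockey, house 3 = teal/basketball, house 4 = blue/soccer.

basketball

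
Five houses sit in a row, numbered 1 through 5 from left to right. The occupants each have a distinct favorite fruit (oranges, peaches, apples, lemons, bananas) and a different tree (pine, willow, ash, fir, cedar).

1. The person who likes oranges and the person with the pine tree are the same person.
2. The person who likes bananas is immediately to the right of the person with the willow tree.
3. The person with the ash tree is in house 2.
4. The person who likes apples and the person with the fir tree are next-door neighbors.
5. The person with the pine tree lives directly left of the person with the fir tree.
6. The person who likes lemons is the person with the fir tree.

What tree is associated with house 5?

cedar

From clue 3, the person with the ash tree must be in house 2.
That leaves peaches as the favorite fruit for house 1.
The only favorite fruit still possible for house 2 is bananas.
Clue 2 places the person with the willow tree in house 1.
The person who likes lemons is narrowed to house 4 or 5; consider each.
Placing it in house 5 leads to a contradiction, so it's in house 4.
By clue 6, the person with the fir tree is in house 4.
House 5 favorite fruit: only apples fits.
The only tree still possible for house 5 is cedar.
The only favorite fruit still possible for house 3 is oranges.
The only tree still possible for house 3 is pine.
So: house 1 = peaches/willow, house 2 = bananas/ash, house 3 = oranges/pine, house 4 = lemons/fir, house 5 = apples/cedar.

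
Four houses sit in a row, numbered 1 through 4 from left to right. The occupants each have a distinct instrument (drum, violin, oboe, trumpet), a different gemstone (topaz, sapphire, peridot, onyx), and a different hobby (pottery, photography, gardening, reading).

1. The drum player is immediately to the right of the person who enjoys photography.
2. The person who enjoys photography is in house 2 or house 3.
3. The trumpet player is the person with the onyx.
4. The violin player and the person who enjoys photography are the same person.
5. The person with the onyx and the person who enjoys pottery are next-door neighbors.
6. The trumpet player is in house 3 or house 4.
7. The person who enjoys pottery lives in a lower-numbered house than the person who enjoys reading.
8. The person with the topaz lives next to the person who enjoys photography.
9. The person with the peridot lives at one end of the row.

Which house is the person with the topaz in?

3

House 1 instrument: only oboe fits.
The only instrument still possible for house 2 is violin.
So house 1 gets gardening for hobby.
The only hobby still possible for house 4 is reading.
By clue 4, the person who enjoys photography is in house 2.
House 2 gemstone: only sapphire fits.
So house 3 gets pottery for hobby.
Clue 1: the drum player is in house 3.
By clue 5, the person with the onyx is in house 4.
So house 4 gets trumpet for instrument.
House 3's gemstone must be topaz (nothing else left).
So house 1 gets peridot for gemstone.
So: house 1 = oboe/peridot/gardening, house 2 = violin/sapphire/photography, house 3 = drum/topaz/pottery, house 4 = trumpet/onyx/reading.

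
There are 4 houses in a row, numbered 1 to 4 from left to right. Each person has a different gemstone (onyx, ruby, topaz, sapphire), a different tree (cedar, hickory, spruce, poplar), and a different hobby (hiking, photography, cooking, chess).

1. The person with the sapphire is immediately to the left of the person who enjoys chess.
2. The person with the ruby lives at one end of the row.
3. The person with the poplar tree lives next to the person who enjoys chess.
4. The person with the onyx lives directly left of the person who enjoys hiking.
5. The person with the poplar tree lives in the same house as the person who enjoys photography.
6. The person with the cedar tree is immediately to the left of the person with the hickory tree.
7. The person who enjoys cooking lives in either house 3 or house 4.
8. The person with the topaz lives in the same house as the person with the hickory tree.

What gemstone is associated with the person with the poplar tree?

sapphire

That leaves photography as the hobby for house 1.
From clue 5, the person with the poplar tree must be in house 1.
By clue 3, the person who enjoys chess is in house 2.
By clue 1, the person with the sapphire is in house 1.
The only gemstone still possible for house 2 is onyx.
So house 3 gets topaz for gemstone.
House 4 gemstone: only ruby fits.
The person who enjoys hiking is in house 3 (clue 4).
By clue 8, the person with the hickory tree is in house 3.
So house 4 gets spruce for tree.
House 4 hobby: only cooking fits.
House 2 tree: only cedar fits.
So: house 1 = sapphire/poplar/photography, house 2 = onyx/cedar/chess, house 3 = topaz/hickory/hiking, house 4 = ruby/spruce/cooking.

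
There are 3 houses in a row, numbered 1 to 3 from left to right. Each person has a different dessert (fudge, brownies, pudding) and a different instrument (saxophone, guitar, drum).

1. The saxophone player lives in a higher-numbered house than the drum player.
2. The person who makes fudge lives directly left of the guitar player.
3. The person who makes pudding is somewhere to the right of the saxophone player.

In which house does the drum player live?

1

The person who makes pudding is in house 3 (clue 3).
The saxophone player is in house 2 (clue 3).
The only instrument still possible for house 1 is drum.
So house 3 gets guitar for instrument.
From clue 2, the person who makes fudge must be in house 2.
House 1 dessert: only brownies fits.
So: house 1 = brownies/drum, house 2 = fudge/saxophone, house 3 = pudding/guitar.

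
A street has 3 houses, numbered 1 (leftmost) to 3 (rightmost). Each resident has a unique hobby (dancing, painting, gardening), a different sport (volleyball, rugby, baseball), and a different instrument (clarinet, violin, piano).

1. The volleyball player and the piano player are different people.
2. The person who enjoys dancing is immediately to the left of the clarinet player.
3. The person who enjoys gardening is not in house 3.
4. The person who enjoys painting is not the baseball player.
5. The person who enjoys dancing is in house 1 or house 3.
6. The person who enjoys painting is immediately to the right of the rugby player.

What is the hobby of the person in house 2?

gardening

The person who enjoys dancing is in house 1 (clue 5).
That leaves gardening as the hobby for house 2.
That leaves painting as the hobby for house 3.
Clue 2 places the clarinet player in house 2.
By clue 6, the rugby player is in house 2.
So house 1 gets baseball for sport.
So house 3 gets volleyball for sport.
From clue 1, the piano player must be in house 1.
House 3's instrument must be violin (nothing else left).
So: house 1 = dancing/baseball/piano, house 2 = gardening/rugby/clarinet, house 3 = painting/volleyball/violin.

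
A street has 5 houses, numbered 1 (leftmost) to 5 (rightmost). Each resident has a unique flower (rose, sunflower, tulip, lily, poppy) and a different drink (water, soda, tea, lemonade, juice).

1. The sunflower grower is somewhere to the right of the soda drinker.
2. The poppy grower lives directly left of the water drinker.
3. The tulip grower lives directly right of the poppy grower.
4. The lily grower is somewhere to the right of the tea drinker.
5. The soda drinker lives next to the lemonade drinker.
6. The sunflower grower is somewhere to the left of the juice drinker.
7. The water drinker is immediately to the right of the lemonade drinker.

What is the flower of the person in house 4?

sunflower

The sunflower grower is narrowed to house 2 or 3 or 4; consider each.
Placing it in house 2 and house 3 leads to a contradiction, so it's in house 4.
The juice drinker is in house 5 (clue 6).
House 4 drink: only tea fits.
From clue 4, the lily grower must be in house 5.
The poppy grower is narrowed to house 1 or 2; consider each.
Placing it in house 1 leads to a contradiction, so it's in house 2.
Clue 2: the water drinker is in house 3.
The tulip grower is in house 3 (clue 3).
Clue 7 places the lemonade drinker in house 2.
That leaves rose as the flower for house 1.
House 1's drink must be soda (nothing else left).
So: house 1 = rose/soda, house 2 = poppy/lemonade, house 3 = tulip/water, house 4 = sunflower/tea, house 5 = lily/juice.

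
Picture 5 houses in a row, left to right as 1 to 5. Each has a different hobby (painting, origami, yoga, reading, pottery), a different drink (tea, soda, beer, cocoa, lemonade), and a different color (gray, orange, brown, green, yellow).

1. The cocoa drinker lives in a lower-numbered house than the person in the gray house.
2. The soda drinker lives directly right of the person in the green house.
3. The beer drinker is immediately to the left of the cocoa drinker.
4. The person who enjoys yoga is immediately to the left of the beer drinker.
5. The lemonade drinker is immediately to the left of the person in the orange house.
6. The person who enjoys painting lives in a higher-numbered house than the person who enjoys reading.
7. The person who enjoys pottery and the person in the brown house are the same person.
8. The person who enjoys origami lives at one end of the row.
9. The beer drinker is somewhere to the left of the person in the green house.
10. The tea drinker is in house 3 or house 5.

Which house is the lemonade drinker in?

House 1 drink: only lemonade fits.
By clue 5, the person in the orange house is in house 2.
That leaves beer as the drink for house 2.
By clue 3, the cocoa drinker is in house 3.
The person who enjoys yoga is in house 1 (clue 4).
House 4 drink: only soda fits.
So house 5 gets tea for drink.
From clue 2, the person in the green house must be in house 3.
That leaves reading as the hobby for house 2.
House 5's hobby must be origami (nothing else left).
House 1's color must be yellow (nothing else left).
From clue 7, the person who enjoys pottery must be in house 4.
The person in the brown house is in house 4 (clue 7).
So house 3 gets painting for hobby.
The only color still possible for house 5 is gray.
So: house 1 = yoga/lemonade/yellow, house 2 = reading/beer/orange, house 3 = painting/cocoa/green, house 4 = pottery/soda/brown, house 5 = origami/tea/gray.

1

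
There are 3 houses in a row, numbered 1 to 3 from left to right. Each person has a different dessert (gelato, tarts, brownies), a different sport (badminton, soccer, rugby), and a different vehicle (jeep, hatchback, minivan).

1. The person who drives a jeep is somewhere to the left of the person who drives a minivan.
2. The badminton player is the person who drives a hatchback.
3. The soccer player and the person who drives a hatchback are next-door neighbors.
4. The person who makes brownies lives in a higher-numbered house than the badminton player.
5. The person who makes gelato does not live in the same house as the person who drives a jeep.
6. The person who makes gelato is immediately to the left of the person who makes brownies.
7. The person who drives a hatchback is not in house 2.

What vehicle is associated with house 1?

hatchback

Clue 2 places the badminton player in house 1.
By clue 2, the person who drives a hatchback is in house 1.
By clue 3, the soccer player is in house 2.
House 3's sport must be rugby (nothing else left).
House 3's vehicle must be minivan (nothing else left).
Clue 5 places the person who makes gelato in house 1.
Clue 6: the person who makes brownies is in house 2.
House 3 dessert: only tarts fits.
So house 2 gets jeep for vehicle.
So: house 1 = gelato/badminton/hatchback, house 2 = brownies/soccer/jeep, house 3 = tarts/rugby/minivan.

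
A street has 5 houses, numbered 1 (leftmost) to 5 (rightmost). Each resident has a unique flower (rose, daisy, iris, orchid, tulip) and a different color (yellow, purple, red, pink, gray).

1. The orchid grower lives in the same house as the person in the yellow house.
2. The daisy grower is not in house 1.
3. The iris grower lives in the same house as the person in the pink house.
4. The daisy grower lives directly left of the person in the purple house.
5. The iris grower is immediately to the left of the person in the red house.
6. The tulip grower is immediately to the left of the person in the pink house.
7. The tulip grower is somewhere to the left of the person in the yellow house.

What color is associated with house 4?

purple

House 1 color: only gray fits.
The daisy grower is narrowed to house 2 or 3 or 4; consider each.
Placing it in house 2 and house 4 leads to a contradiction, so it's in house 3.
Clue 4 places the person in the purple house in house 4.
Clue 3 places the iris grower in house 2.
From clue 3, the person in the pink house must be in house 2.
From clue 5, the person in the red house must be in house 3.
Clue 6: the tulip grower is in house 1.
So house 4 gets rose for flower.
House 5's flower must be orchid (nothing else left).
So house 5 gets yellow for color.
So: house 1 = tulip/gray, house 2 = iris/pink, house 3 = daisy/red, house 4 = rose/purple, house 5 = orchid/yellow.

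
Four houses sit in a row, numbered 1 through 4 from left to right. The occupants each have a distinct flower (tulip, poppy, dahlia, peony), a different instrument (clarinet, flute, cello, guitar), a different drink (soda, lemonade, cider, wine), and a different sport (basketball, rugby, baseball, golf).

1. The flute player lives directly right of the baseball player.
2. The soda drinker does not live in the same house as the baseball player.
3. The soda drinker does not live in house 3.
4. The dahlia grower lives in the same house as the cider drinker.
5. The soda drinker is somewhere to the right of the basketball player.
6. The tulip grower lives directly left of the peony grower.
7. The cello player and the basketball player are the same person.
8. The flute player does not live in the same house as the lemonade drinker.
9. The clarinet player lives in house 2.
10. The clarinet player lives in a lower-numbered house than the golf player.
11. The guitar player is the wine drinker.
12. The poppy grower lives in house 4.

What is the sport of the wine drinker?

The clarinet player is in house 2 (clue 9).
From clue 12, the poppy grower must be in house 4.
The peony grower is narrowed to house 2 or 3; consider each.
Placing it in house 2 leads to a contradiction, so it's in house 3.
Clue 6: the tulip grower is in house 2.
The only flower still possible for house 1 is dahlia.
Clue 4 places the cider drinker in house 1.
That leaves cello as the instrument for house 1.
The basketball player is in house 1 (clue 7).
The flute player is narrowed to house 3 or 4; consider each.
Placing it in house 3 leads to a contradiction, so it's in house 4.
The baseball player is in house 3 (clue 1).
The only instrument still possible for house 3 is guitar.
That leaves rugby as the sport for house 2.
House 4's sport must be golf (nothing else left).
Clue 11: the wine drinker is in house 3.
That leaves soda as the drink for house 4.
House 2 drink: only lemonade fits.
So: house 1 = dahlia/cello/cider/basketball, house 2 = tulip/clarinet/lemonade/rugby, house 3 = peony/guitar/wine/baseball, house 4 = poppy/flute/soda/golf.

baseball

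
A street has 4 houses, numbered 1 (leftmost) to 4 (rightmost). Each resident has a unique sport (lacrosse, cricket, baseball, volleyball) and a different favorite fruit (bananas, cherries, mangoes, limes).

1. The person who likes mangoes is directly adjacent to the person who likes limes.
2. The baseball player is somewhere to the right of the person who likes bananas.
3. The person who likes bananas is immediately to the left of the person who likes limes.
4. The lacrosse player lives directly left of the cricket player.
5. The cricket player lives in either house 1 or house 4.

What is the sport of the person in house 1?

From clue 5, the cricket player must be in house 4.
By clue 4, the lacrosse player is in house 3.
House 1's sport must be volleyball (nothing else left).
House 2 sport: only baseball fits.
By clue 2, the person who likes bananas is in house 1.
From clue 3, the person who likes limes must be in house 2.
Clue 1 places the person who likes mangoes in house 3.
That leaves cherries as the favorite fruit for house 4.
So: house 1 = volleyball/bananas, house 2 = baseball/limes, house 3 = lacrosse/mangoes, house 4 = cricket/cherries.

volleyball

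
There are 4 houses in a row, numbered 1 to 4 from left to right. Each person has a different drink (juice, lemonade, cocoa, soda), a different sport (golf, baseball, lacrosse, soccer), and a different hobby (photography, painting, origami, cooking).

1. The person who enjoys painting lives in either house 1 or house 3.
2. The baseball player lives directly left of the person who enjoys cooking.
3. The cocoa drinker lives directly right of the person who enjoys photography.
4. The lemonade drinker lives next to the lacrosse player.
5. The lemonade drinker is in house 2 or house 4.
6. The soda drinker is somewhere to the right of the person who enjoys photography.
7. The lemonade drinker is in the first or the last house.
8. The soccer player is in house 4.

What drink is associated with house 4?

lemonade

The lemonade drinker is in house 4 (clue 7).
From clue 8, the soccer player must be in house 4.
So house 1 gets juice for drink.
From clue 4, the lacrosse player must be in house 3.
So house 4 gets origami for hobby.
The cocoa drinker is narrowed to house 2 or 3; consider each.
Placing it in house 3 leads to a contradiction, so it's in house 2.
From clue 3, the person who enjoys photography must be in house 1.
The only drink still possible for house 3 is soda.
The only hobby still possible for house 2 is cooking.
House 3's hobby must be painting (nothing else left).
Clue 2 places the baseball player in house 1.
That leaves golf as the sport for house 2.
So: house 1 = juice/baseball/photography, house 2 = cocoa/golf/cooking, house 3 = soda/lacrosse/painting, house 4 = lemonade/soccer/origami.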